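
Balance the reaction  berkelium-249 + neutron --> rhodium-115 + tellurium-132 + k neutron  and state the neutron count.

Conserve mass number: 250 = 115 + 132 + k, so k = 250 − 247 = 3.
Check atomic number: 97 = 45 + 52 + 0 = 97. ✓

3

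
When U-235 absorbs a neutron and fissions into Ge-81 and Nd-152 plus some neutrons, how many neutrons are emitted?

Conserve mass number: 236 = 81 + 152 + k, so k = 236 − 233 = 3.
Check atomic number: 92 = 32 + 60 + 0 = 92. ✓

3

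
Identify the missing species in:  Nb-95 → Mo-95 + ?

Conserve mass number: 95 = 95 + A, so A = 0.
Conserve atomic number: 41 = 42 + Z, so Z = -1.
A = 0 and Z = -1 is e⁻ — a beta-minus particle.

beta-minus particle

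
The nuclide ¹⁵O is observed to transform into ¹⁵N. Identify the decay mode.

beta-plus decay or electron capture

ΔA = 15 − 15 = 0; ΔZ = 7 − 8 = -1.
A is unchanged and Z drops by 1 — a proton has become a neutron (β⁺ emission or electron capture).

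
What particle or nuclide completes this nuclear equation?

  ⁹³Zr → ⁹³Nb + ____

Conserve mass number: 93 = 93 + A, so A = 0.
Conserve atomic number: 40 = 41 + Z, so Z = -1.
A = 0 and Z = -1 is e⁻ — a beta-minus particle.

beta-minus particle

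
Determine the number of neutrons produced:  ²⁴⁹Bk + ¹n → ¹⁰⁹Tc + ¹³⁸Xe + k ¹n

3

Conserve mass number: 250 = 109 + 138 + k, so k = 250 − 247 = 3.
Check atomic number: 97 = 43 + 54 + 0 = 97. ✓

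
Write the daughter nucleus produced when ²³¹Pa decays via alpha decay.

Alpha decay: mass number changes by -4, atomic number by -2.
A: 231 − 4 = 227; Z: 91 − 2 = 89.
Z = 89 is actinium, so the daughter is ²²⁷Ac.

Ac-227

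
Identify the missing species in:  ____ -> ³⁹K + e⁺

Conserve mass number: A = 39 + 0, so A = 39.
Conserve atomic number: Z = 19 + 1, so Z = 20.
Z = 20 is calcium, so the species is ³⁹Ca.

Ca-39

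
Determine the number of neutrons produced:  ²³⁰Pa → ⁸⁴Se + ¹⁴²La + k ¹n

4

Conserve mass number: 230 = 84 + 142 + k, so k = 230 − 226 = 4.
Check atomic number: 91 = 34 + 57 + 0 = 91. ✓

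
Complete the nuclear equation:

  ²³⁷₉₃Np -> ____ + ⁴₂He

Pa-233

Conserve mass number: 237 = A + 4, so A = 233.
Conserve atomic number: 93 = Z + 2, so Z = 91.
Z = 91 is protactinium, so the species is ²³³₉₁Pa.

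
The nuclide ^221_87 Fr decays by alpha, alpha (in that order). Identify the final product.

Bi-213

Start: (A, Z) = (221, 87).
After α: (217, 85).
After α: (213, 83).
Z = 83 is bismuth.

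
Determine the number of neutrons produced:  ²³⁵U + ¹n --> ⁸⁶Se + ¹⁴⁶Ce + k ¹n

4

Conserve mass number: 236 = 86 + 146 + k, so k = 236 − 232 = 4.
Check atomic number: 92 = 34 + 58 + 0 = 92. ✓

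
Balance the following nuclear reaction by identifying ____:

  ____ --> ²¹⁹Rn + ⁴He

Conserve mass number: A = 219 + 4, so A = 223.
Conserve atomic number: Z = 86 + 2, so Z = 88.
Z = 88 is radium, so the species is ²²³Ra.

Ra-223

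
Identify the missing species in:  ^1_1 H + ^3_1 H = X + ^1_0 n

He-3

Conserve mass number: 1 + 3 = A + 1, so A = 3.
Conserve atomic number: 1 + 1 = Z + 0, so Z = 2.
Z = 2 is helium, so the species is ^3_2 He.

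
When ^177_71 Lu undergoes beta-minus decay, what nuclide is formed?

Beta-minus decay: mass number changes by +0, atomic number by +1.
A: 177 = 177; Z: 71 + 1 = 72.
Z = 72 is hafnium, so the daughter is ^177_72 Hf.

Hf-177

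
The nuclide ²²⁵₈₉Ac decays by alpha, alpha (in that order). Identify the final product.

Start: (A, Z) = (225, 89).
After α: (221, 87).
After α: (217, 85).
Z = 85 is astatine.

At-217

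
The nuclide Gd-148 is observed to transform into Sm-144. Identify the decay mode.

ΔA = 144 − 148 = -4; ΔZ = 62 − 64 = -2.
A drops by 4 and Z drops by 2 — the signature of alpha emission.

alpha decay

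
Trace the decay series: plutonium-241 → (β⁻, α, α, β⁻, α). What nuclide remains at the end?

Start: (A, Z) = (241, 94).
After β⁻: (241, 95).
After α: (237, 93).
After α: (233, 91).
After β⁻: (233, 92).
After α: (229, 90).
Z = 90 is thorium.

Th-229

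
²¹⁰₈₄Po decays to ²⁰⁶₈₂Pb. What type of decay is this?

ΔA = 206 − 210 = -4; ΔZ = 82 − 84 = -2.
A drops by 4 and Z drops by 2 — the signature of alpha emission.

alpha decay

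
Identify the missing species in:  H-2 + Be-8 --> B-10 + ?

gamma ray

Conserve mass number: 2 + 8 = 10 + A, so A = 0.
Conserve atomic number: 1 + 4 = 5 + Z, so Z = 0.
A = 0 and Z = 0 is γ — a gamma ray.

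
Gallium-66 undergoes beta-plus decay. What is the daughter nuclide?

Zn-66

Beta-plus decay: mass number changes by +0, atomic number by -1.
A: 66 = 66; Z: 31 − 1 = 30.
Z = 30 is zinc, so the daughter is zinc-66.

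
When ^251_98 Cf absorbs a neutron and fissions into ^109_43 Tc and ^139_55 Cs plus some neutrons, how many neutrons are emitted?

Conserve mass number: 252 = 109 + 139 + k, so k = 252 − 248 = 4.
Check atomic number: 98 = 43 + 55 + 0 = 98. ✓

4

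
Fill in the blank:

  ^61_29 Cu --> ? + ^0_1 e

Ni-61

Conserve mass number: 61 = A + 0, so A = 61.
Conserve atomic number: 29 = Z + 1, so Z = 28.
Z = 28 is nickel, so the species is ^61_28 Ni.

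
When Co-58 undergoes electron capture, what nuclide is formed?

Fe-58

Electron capture: mass number changes by +0, atomic number by -1.
A: 58 = 58; Z: 27 − 1 = 26.
Z = 26 is iron, so the daughter is Fe-58.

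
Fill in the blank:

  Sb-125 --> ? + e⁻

Te-125

Conserve mass number: 125 = A + 0, so A = 125.
Conserve atomic number: 51 = Z − 1, so Z = 52.
Z = 52 is tellurium, so the species is Te-125.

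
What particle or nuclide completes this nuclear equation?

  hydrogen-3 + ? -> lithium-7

alpha particle

Conserve mass number: 3 + A = 7, so A = 4.
Conserve atomic number: 1 + Z = 3, so Z = 2.
A = 4 and Z = 2 is helium-4 — an alpha particle.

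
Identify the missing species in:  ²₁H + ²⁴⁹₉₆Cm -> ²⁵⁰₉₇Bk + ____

Conserve mass number: 2 + 249 = 250 + A, so A = 1.
Conserve atomic number: 1 + 96 = 97 + Z, so Z = 0.
A = 1 and Z = 0 is ¹₀n — a neutron.

neutron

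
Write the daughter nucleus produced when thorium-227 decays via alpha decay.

Ra-223

Alpha decay: mass number changes by -4, atomic number by -2.
A: 227 − 4 = 223; Z: 90 − 2 = 88.
Z = 88 is radium, so the daughter is radium-223.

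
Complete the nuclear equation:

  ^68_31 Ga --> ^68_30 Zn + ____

positron

Conserve mass number: 68 = 68 + A, so A = 0.
Conserve atomic number: 31 = 30 + Z, so Z = 1.
A = 0 and Z = 1 is ^0_1 e — a positron.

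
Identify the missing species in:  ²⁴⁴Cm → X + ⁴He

Pu-240

Conserve mass number: 244 = A + 4, so A = 240.
Conserve atomic number: 96 = Z + 2, so Z = 94.
Z = 94 is plutonium, so the species is ²⁴⁰Pu.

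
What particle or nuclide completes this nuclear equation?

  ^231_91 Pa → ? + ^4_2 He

Conserve mass number: 231 = A + 4, so A = 227.
Conserve atomic number: 91 = Z + 2, so Z = 89.
Z = 89 is actinium, so the species is ^227_89 Ac.

Ac-227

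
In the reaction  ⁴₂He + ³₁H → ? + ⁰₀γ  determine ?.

Li-7

Conserve mass number: 4 + 3 = A + 0, so A = 7.
Conserve atomic number: 2 + 1 = Z + 0, so Z = 3.
Z = 3 is lithium, so the species is ⁷₃Li.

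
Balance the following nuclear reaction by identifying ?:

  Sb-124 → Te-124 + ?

beta-minus particle

Conserve mass number: 124 = 124 + A, so A = 0.
Conserve atomic number: 51 = 52 + Z, so Z = -1.
A = 0 and Z = -1 is e⁻ — a beta-minus particle.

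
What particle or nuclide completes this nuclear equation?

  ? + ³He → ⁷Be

alpha particle

Conserve mass number: A + 3 = 7, so A = 4.
Conserve atomic number: Z + 2 = 4, so Z = 2.
A = 4 and Z = 2 is ⁴He — an alpha particle.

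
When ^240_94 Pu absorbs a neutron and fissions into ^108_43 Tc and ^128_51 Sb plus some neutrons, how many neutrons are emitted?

Conserve mass number: 241 = 108 + 128 + k, so k = 241 − 236 = 5.
Check atomic number: 94 = 43 + 51 + 0 = 94. ✓

5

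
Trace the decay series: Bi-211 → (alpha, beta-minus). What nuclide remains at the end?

Start: (A, Z) = (211, 83).
After α: (207, 81).
After β⁻: (207, 82).
Z = 82 is lead.

Pb-207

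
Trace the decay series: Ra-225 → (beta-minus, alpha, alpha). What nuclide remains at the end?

Start: (A, Z) = (225, 88).
After β⁻: (225, 89).
After α: (221, 87).
After α: (217, 85).
Z = 85 is astatine.

At-217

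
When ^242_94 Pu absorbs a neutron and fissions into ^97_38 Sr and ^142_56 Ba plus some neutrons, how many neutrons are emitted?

4

Conserve mass number: 243 = 97 + 142 + k, so k = 243 − 239 = 4.
Check atomic number: 94 = 38 + 56 + 0 = 94. ✓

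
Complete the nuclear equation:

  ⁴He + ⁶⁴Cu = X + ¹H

Conserve mass number: 4 + 64 = A + 1, so A = 67.
Conserve atomic number: 2 + 29 = Z + 1, so Z = 30.
Z = 30 is zinc, so the species is ⁶⁷Zn.

Zn-67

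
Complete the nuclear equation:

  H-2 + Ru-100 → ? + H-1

Ru-101

Conserve mass number: 2 + 100 = A + 1, so A = 101.
Conserve atomic number: 1 + 44 = Z + 1, so Z = 44.
Z = 44 is ruthenium, so the species is Ru-101.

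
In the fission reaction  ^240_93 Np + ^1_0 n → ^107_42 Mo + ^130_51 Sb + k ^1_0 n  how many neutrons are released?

4

Conserve mass number: 241 = 107 + 130 + k, so k = 241 − 237 = 4.
Check atomic number: 93 = 42 + 51 + 0 = 93. ✓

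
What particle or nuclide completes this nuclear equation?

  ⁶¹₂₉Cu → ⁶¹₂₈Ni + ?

Conserve mass number: 61 = 61 + A, so A = 0.
Conserve atomic number: 29 = 28 + Z, so Z = 1.
A = 0 and Z = 1 is ⁰₁e — a positron.

positron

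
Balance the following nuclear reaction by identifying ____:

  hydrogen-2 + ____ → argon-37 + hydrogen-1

Conserve mass number: 2 + A = 37 + 1, so A = 36.
Conserve atomic number: 1 + Z = 18 + 1, so Z = 18.
Z = 18 is argon, so the species is argon-36.

Ar-36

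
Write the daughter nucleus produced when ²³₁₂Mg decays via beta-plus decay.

Beta-plus decay: mass number changes by +0, atomic number by -1.
A: 23 = 23; Z: 12 − 1 = 11.
Z = 11 is sodium, so the daughter is ²³₁₁Na.

Na-23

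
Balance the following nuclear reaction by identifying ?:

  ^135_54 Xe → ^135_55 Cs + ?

beta-minus particle

Conserve mass number: 135 = 135 + A, so A = 0.
Conserve atomic number: 54 = 55 + Z, so Z = -1.
A = 0 and Z = -1 is ^0_-1 e — a beta-minus particle.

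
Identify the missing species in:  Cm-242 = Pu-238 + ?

Conserve mass number: 242 = 238 + A, so A = 4.
Conserve atomic number: 96 = 94 + Z, so Z = 2.
A = 4 and Z = 2 is He-4 — an alpha particle.

alpha particle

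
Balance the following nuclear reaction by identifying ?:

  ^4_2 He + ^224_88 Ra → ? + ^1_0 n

Conserve mass number: 4 + 224 = A + 1, so A = 227.
Conserve atomic number: 2 + 88 = Z + 0, so Z = 90.
Z = 90 is thorium, so the species is ^227_90 Th.

Th-227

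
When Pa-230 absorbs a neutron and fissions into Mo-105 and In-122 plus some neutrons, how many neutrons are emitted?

4

Conserve mass number: 231 = 105 + 122 + k, so k = 231 − 227 = 4.
Check atomic number: 91 = 42 + 49 + 0 = 91. ✓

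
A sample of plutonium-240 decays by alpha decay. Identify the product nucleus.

Alpha decay: mass number changes by -4, atomic number by -2.
A: 240 − 4 = 236; Z: 94 − 2 = 92.
Z = 92 is uranium, so the daughter is uranium-236.

U-236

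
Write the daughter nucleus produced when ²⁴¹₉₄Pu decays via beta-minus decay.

Am-241

Beta-minus decay: mass number changes by +0, atomic number by +1.
A: 241 = 241; Z: 94 + 1 = 95.
Z = 95 is americium, so the daughter is ²⁴¹₉₅Am.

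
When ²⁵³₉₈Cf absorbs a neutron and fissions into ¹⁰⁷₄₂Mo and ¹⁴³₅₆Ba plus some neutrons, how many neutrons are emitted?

4

Conserve mass number: 254 = 107 + 143 + k, so k = 254 − 250 = 4.
Check atomic number: 98 = 42 + 56 + 0 = 98. ✓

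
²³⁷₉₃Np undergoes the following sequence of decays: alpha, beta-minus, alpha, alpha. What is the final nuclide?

Start: (A, Z) = (237, 93).
After α: (233, 91).
After β⁻: (233, 92).
After α: (229, 90).
After α: (225, 88).
Z = 88 is radium.

Ra-225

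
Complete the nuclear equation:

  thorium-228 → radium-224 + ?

Conserve mass number: 228 = 224 + A, so A = 4.
Conserve atomic number: 90 = 88 + Z, so Z = 2.
A = 4 and Z = 2 is helium-4 — an alpha particle.

alpha particle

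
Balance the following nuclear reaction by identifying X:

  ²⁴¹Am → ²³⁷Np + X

alpha particle

Conserve mass number: 241 = 237 + A, so A = 4.
Conserve atomic number: 95 = 93 + Z, so Z = 2.
A = 4 and Z = 2 is ⁴He — an alpha particle.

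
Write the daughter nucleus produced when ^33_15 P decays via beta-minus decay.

Beta-minus decay: mass number changes by +0, atomic number by +1.
A: 33 = 33; Z: 15 + 1 = 16.
Z = 16 is sulfur, so the daughter is ^33_16 S.

S-33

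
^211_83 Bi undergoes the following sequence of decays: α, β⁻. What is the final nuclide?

Start: (A, Z) = (211, 83).
After α: (207, 81).
After β⁻: (207, 82).
Z = 82 is lead.

Pb-207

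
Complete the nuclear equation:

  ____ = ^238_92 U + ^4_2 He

Pu-242

Conserve mass number: A = 238 + 4, so A = 242.
Conserve atomic number: Z = 92 + 2, so Z = 94.
Z = 94 is plutonium, so the species is ^242_94 Pu.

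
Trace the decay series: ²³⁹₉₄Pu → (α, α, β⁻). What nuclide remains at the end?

Start: (A, Z) = (239, 94).
After α: (235, 92).
After α: (231, 90).
After β⁻: (231, 91).
Z = 91 is protactinium.

Pa-231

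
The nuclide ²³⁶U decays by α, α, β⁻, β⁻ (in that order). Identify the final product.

Th-228

Start: (A, Z) = (236, 92).
After α: (232, 90).
After α: (228, 88).
After β⁻: (228, 89).
After β⁻: (228, 90).
Z = 90 is thorium.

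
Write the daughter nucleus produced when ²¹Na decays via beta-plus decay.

Beta-plus decay: mass number changes by +0, atomic number by -1.
A: 21 = 21; Z: 11 − 1 = 10.
Z = 10 is neon, so the daughter is ²¹Ne.

Ne-21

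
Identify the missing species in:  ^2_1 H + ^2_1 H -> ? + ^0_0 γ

He-4

Conserve mass number: 2 + 2 = A + 0, so A = 4.
Conserve atomic number: 1 + 1 = Z + 0, so Z = 2.
A = 4 and Z = 2 is ^4_2 He — an alpha particle.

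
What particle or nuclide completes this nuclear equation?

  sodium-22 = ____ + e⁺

Conserve mass number: 22 = A + 0, so A = 22.
Conserve atomic number: 11 = Z + 1, so Z = 10.
Z = 10 is neon, so the species is neon-22.

Ne-22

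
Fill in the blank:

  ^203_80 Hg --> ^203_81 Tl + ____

Conserve mass number: 203 = 203 + A, so A = 0.
Conserve atomic number: 80 = 81 + Z, so Z = -1.
A = 0 and Z = -1 is ^0_-1 e — a beta-minus particle.

beta-minus particle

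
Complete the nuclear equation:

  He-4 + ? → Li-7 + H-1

alpha particle

Conserve mass number: 4 + A = 7 + 1, so A = 4.
Conserve atomic number: 2 + Z = 3 + 1, so Z = 2.
A = 4 and Z = 2 is He-4 — an alpha particle.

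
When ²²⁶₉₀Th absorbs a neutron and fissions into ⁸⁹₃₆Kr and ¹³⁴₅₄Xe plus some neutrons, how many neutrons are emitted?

4

Conserve mass number: 227 = 89 + 134 + k, so k = 227 − 223 = 4.
Check atomic number: 90 = 36 + 54 + 0 = 90. ✓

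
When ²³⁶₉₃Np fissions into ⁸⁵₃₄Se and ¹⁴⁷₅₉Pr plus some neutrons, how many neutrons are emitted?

4

Conserve mass number: 236 = 85 + 147 + k, so k = 236 − 232 = 4.
Check atomic number: 93 = 34 + 59 + 0 = 93. ✓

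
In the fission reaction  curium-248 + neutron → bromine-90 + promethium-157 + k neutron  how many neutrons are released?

Conserve mass number: 249 = 90 + 157 + k, so k = 249 − 247 = 2.
Check atomic number: 96 = 35 + 61 + 0 = 96. ✓

2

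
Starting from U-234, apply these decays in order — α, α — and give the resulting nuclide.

Start: (A, Z) = (234, 92).
After α: (230, 90).
After α: (226, 88).
Z = 88 is radium.

Ra-226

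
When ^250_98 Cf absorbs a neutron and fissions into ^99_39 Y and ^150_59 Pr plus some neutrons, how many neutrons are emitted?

Conserve mass number: 251 = 99 + 150 + k, so k = 251 − 249 = 2.
Check atomic number: 98 = 39 + 59 + 0 = 98. ✓

2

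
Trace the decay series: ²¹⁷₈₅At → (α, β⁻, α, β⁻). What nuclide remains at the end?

Start: (A, Z) = (217, 85).
After α: (213, 83).
After β⁻: (213, 84).
After α: (209, 82).
After β⁻: (209, 83).
Z = 83 is bismuth.

Bi-209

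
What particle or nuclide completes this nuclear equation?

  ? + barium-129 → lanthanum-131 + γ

Conserve mass number: A + 129 = 131 + 0, so A = 2.
Conserve atomic number: Z + 56 = 57 + 0, so Z = 1.
A = 2 and Z = 1 is hydrogen-2 — a deuteron.

deuteron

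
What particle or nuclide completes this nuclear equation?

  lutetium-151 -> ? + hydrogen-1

Conserve mass number: 151 = A + 1, so A = 150.
Conserve atomic number: 71 = Z + 1, so Z = 70.
Z = 70 is ytterbium, so the species is ytterbium-150.

Yb-150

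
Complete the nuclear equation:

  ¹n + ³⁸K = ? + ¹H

Conserve mass number: 1 + 38 = A + 1, so A = 38.
Conserve atomic number: 0 + 19 = Z + 1, so Z = 18.
Z = 18 is argon, so the species is ³⁸Ar.

Ar-38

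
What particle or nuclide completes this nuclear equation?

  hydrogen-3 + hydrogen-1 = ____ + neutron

Conserve mass number: 3 + 1 = A + 1, so A = 3.
Conserve atomic number: 1 + 1 = Z + 0, so Z = 2.
Z = 2 is helium, so the species is helium-3.

He-3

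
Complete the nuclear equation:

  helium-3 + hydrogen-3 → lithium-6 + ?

Conserve mass number: 3 + 3 = 6 + A, so A = 0.
Conserve atomic number: 2 + 1 = 3 + Z, so Z = 0.
A = 0 and Z = 0 is γ — a gamma ray.

gamma ray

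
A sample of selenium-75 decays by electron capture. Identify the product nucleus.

Electron capture: mass number changes by +0, atomic number by -1.
A: 75 = 75; Z: 34 − 1 = 33.
Z = 33 is arsenic, so the daughter is arsenic-75.

As-75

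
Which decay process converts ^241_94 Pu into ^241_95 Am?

beta-minus decay

ΔA = 241 − 241 = 0; ΔZ = 95 − 94 = +1.
A is unchanged and Z rises by 1 — a neutron has become a proton (β⁻ decay).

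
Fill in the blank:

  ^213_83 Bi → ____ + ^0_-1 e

Conserve mass number: 213 = A + 0, so A = 213.
Conserve atomic number: 83 = Z − 1, so Z = 84.
Z = 84 is polonium, so the species is ^213_84 Po.

Po-213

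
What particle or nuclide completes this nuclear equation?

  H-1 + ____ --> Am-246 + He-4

Cm-249

Conserve mass number: 1 + A = 246 + 4, so A = 249.
Conserve atomic number: 1 + Z = 95 + 2, so Z = 96.
Z = 96 is curium, so the species is Cm-249.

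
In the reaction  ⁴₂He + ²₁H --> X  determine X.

Li-6

Conserve mass number: 4 + 2 = A, so A = 6.
Conserve atomic number: 2 + 1 = Z, so Z = 3.
Z = 3 is lithium, so the species is ⁶₃Li.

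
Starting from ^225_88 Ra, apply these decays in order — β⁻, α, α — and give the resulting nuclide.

Start: (A, Z) = (225, 88).
After β⁻: (225, 89).
After α: (221, 87).
After α: (217, 85).
Z = 85 is astatine.

At-217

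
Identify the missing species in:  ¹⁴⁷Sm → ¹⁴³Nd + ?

Conserve mass number: 147 = 143 + A, so A = 4.
Conserve atomic number: 62 = 60 + Z, so Z = 2.
A = 4 and Z = 2 is ⁴He — an alpha particle.

alpha particle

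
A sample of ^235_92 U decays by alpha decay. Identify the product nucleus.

Alpha decay: mass number changes by -4, atomic number by -2.
A: 235 − 4 = 231; Z: 92 − 2 = 90.
Z = 90 is thorium, so the daughter is ^231_90 Th.

Th-231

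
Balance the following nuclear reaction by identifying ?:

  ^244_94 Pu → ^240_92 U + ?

alpha particle

Conserve mass number: 244 = 240 + A, so A = 4.
Conserve atomic number: 94 = 92 + Z, so Z = 2.
A = 4 and Z = 2 is ^4_2 He — an alpha particle.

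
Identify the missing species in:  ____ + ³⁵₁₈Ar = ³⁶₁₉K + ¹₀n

deuteron

Conserve mass number: A + 35 = 36 + 1, so A = 2.
Conserve atomic number: Z + 18 = 19 + 0, so Z = 1.
A = 2 and Z = 1 is ²₁H — a deuteron.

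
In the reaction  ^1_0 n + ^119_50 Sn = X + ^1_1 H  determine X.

Conserve mass number: 1 + 119 = A + 1, so A = 119.
Conserve atomic number: 0 + 50 = Z + 1, so Z = 49.
Z = 49 is indium, so the species is ^119_49 In.

In-119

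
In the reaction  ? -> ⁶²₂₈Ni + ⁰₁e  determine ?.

Cu-62

Conserve mass number: A = 62 + 0, so A = 62.
Conserve atomic number: Z = 28 + 1, so Z = 29.
Z = 29 is copper, so the species is ⁶²₂₉Cu.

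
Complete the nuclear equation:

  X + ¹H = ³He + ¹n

Conserve mass number: A + 1 = 3 + 1, so A = 3.
Conserve atomic number: Z + 1 = 2 + 0, so Z = 1.
A = 3 and Z = 1 is ³H — a triton.

triton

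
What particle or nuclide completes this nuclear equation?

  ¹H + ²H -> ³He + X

gamma ray

Conserve mass number: 1 + 2 = 3 + A, so A = 0.
Conserve atomic number: 1 + 1 = 2 + Z, so Z = 0.
A = 0 and Z = 0 is γ — a gamma ray.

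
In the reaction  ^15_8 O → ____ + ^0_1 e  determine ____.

Conserve mass number: 15 = A + 0, so A = 15.
Conserve atomic number: 8 = Z + 1, so Z = 7.
Z = 7 is nitrogen, so the species is ^15_7 N.

N-15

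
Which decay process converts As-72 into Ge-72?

ΔA = 72 − 72 = 0; ΔZ = 32 − 33 = -1.
A is unchanged and Z drops by 1 — a proton has become a neutron (β⁺ emission or electron capture).

beta-plus decay or electron capture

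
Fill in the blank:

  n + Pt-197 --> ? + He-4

Conserve mass number: 1 + 197 = A + 4, so A = 194.
Conserve atomic number: 0 + 78 = Z + 2, so Z = 76.
Z = 76 is osmium, so the species is Os-194.

Os-194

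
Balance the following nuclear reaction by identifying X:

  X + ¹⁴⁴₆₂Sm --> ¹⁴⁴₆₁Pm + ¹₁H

neutron

Conserve mass number: A + 144 = 144 + 1, so A = 1.
Conserve atomic number: Z + 62 = 61 + 1, so Z = 0.
A = 1 and Z = 0 is ¹₀n — a neutron.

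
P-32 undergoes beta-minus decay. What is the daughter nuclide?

Beta-minus decay: mass number changes by +0, atomic number by +1.
A: 32 = 32; Z: 15 + 1 = 16.
Z = 16 is sulfur, so the daughter is S-32.

S-32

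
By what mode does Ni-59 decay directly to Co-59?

ΔA = 59 − 59 = 0; ΔZ = 27 − 28 = -1.
A is unchanged and Z drops by 1 — a proton has become a neutron (β⁺ emission or electron capture).

beta-plus decay or electron capture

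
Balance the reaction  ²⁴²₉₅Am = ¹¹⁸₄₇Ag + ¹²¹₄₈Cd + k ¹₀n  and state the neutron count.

Conserve mass number: 242 = 118 + 121 + k, so k = 242 − 239 = 3.
Check atomic number: 95 = 47 + 48 + 0 = 95. ✓

3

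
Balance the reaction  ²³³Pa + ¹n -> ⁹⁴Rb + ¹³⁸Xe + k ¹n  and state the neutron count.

Conserve mass number: 234 = 94 + 138 + k, so k = 234 − 232 = 2.
Check atomic number: 91 = 37 + 54 + 0 = 91. ✓

2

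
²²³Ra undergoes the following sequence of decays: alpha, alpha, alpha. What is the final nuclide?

Pb-211

Start: (A, Z) = (223, 88).
After α: (219, 86).
After α: (215, 84).
After α: (211, 82).
Z = 82 is lead.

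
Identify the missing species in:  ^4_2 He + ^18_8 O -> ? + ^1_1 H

F-21

Conserve mass number: 4 + 18 = A + 1, so A = 21.
Conserve atomic number: 2 + 8 = Z + 1, so Z = 9.
Z = 9 is fluorine, so the species is ^21_9 F.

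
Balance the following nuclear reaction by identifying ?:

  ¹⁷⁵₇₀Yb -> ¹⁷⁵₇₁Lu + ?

Conserve mass number: 175 = 175 + A, so A = 0.
Conserve atomic number: 70 = 71 + Z, so Z = -1.
A = 0 and Z = -1 is ⁰₋₁e — a beta-minus particle.

beta-minus particle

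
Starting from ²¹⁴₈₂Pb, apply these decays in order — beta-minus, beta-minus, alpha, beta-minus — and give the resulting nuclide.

Start: (A, Z) = (214, 82).
After β⁻: (214, 83).
After β⁻: (214, 84).
After α: (210, 82).
After β⁻: (210, 83).
Z = 83 is bismuth.

Bi-210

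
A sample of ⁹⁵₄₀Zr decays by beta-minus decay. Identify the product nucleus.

Nb-95

Beta-minus decay: mass number changes by +0, atomic number by +1.
A: 95 = 95; Z: 40 + 1 = 41.
Z = 41 is niobium, so the daughter is ⁹⁵₄₁Nb.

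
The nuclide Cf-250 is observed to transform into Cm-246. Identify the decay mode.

alpha decay

ΔA = 246 − 250 = -4; ΔZ = 96 − 98 = -2.
A drops by 4 and Z drops by 2 — the signature of alpha emission.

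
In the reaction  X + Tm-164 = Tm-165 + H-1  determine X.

Conserve mass number: A + 164 = 165 + 1, so A = 2.
Conserve atomic number: Z + 69 = 69 + 1, so Z = 1.
A = 2 and Z = 1 is H-2 — a deuteron.

deuteron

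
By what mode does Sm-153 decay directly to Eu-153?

beta-minus decay

ΔA = 153 − 153 = 0; ΔZ = 63 − 62 = +1.
A is unchanged and Z rises by 1 — a neutron has become a proton (β⁻ decay).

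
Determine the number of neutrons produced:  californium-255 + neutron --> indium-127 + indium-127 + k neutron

2

Conserve mass number: 256 = 127 + 127 + k, so k = 256 − 254 = 2.
Check atomic number: 98 = 49 + 49 + 0 = 98. ✓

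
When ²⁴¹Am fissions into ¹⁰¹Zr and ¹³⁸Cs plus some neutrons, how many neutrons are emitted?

Conserve mass number: 241 = 101 + 138 + k, so k = 241 − 239 = 2.
Check atomic number: 95 = 40 + 55 + 0 = 95. ✓

2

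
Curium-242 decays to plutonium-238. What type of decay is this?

alpha decay

ΔA = 238 − 242 = -4; ΔZ = 94 − 96 = -2.
A drops by 4 and Z drops by 2 — the signature of alpha emission.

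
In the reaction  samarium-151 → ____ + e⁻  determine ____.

Eu-151

Conserve mass number: 151 = A + 0, so A = 151.
Conserve atomic number: 62 = Z − 1, so Z = 63.
Z = 63 is europium, so the species is europium-151.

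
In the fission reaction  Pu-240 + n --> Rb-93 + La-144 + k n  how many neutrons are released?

Conserve mass number: 241 = 93 + 144 + k, so k = 241 − 237 = 4.
Check atomic number: 94 = 37 + 57 + 0 = 94. ✓

4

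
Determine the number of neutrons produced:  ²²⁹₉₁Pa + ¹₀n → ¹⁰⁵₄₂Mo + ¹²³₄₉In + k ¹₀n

2

Conserve mass number: 230 = 105 + 123 + k, so k = 230 − 228 = 2.
Check atomic number: 91 = 42 + 49 + 0 = 91. ✓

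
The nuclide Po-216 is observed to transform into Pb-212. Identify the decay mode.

alpha decay

ΔA = 212 − 216 = -4; ΔZ = 82 − 84 = -2.
A drops by 4 and Z drops by 2 — the signature of alpha emission.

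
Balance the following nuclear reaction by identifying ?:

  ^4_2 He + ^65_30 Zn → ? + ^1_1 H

Ga-68

Conserve mass number: 4 + 65 = A + 1, so A = 68.
Conserve atomic number: 2 + 30 = Z + 1, so Z = 31.
Z = 31 is gallium, so the species is ^68_31 Ga.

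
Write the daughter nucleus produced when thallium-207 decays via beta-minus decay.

Pb-207

Beta-minus decay: mass number changes by +0, atomic number by +1.
A: 207 = 207; Z: 81 + 1 = 82.
Z = 82 is lead, so the daughter is lead-207.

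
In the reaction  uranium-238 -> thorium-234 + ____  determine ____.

Conserve mass number: 238 = 234 + A, so A = 4.
Conserve atomic number: 92 = 90 + Z, so Z = 2.
A = 4 and Z = 2 is helium-4 — an alpha particle.

alpha particle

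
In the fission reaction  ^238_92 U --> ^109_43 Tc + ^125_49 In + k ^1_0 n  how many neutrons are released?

4

Conserve mass number: 238 = 109 + 125 + k, so k = 238 − 234 = 4.
Check atomic number: 92 = 43 + 49 + 0 = 92. ✓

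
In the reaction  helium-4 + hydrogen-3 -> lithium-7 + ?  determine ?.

gamma ray

Conserve mass number: 4 + 3 = 7 + A, so A = 0.
Conserve atomic number: 2 + 1 = 3 + Z, so Z = 0.
A = 0 and Z = 0 is γ — a gamma ray.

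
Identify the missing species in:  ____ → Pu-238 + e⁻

Conserve mass number: A = 238 + 0, so A = 238.
Conserve atomic number: Z = 94 − 1, so Z = 93.
Z = 93 is neptunium, so the species is Np-238.

Np-238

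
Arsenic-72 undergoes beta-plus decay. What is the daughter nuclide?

Beta-plus decay: mass number changes by +0, atomic number by -1.
A: 72 = 72; Z: 33 − 1 = 32.
Z = 32 is germanium, so the daughter is germanium-72.

Ge-72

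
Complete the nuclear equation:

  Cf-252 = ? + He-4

Conserve mass number: 252 = A + 4, so A = 248.
Conserve atomic number: 98 = Z + 2, so Z = 96.
Z = 96 is curium, so the species is Cm-248.

Cm-248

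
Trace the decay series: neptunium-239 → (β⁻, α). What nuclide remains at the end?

Start: (A, Z) = (239, 93).
After β⁻: (239, 94).
After α: (235, 92).
Z = 92 is uranium.

U-235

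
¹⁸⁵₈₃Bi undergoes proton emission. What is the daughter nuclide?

Pb-184

Proton emission: mass number changes by -1, atomic number by -1.
A: 185 − 1 = 184; Z: 83 − 1 = 82.
Z = 82 is lead, so the daughter is ¹⁸⁴₈₂Pb.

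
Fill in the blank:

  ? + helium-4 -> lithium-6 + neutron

Conserve mass number: A + 4 = 6 + 1, so A = 3.
Conserve atomic number: Z + 2 = 3 + 0, so Z = 1.
A = 3 and Z = 1 is hydrogen-3 — a triton.

triton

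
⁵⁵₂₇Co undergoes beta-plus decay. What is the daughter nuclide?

Fe-55

Beta-plus decay: mass number changes by +0, atomic number by -1.
A: 55 = 55; Z: 27 − 1 = 26.
Z = 26 is iron, so the daughter is ⁵⁵₂₆Fe.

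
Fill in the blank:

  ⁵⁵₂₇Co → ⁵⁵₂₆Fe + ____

positron

Conserve mass number: 55 = 55 + A, so A = 0.
Conserve atomic number: 27 = 26 + Z, so Z = 1.
A = 0 and Z = 1 is ⁰₁e — a positron.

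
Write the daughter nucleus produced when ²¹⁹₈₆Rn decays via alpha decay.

Po-215

Alpha decay: mass number changes by -4, atomic number by -2.
A: 219 − 4 = 215; Z: 86 − 2 = 84.
Z = 84 is polonium, so the daughter is ²¹⁵₈₄Po.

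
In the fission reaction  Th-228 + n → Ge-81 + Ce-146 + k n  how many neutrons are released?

2

Conserve mass number: 229 = 81 + 146 + k, so k = 229 − 227 = 2.
Check atomic number: 90 = 32 + 58 + 0 = 90. ✓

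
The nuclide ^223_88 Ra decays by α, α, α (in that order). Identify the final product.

Pb-211

Start: (A, Z) = (223, 88).
After α: (219, 86).
After α: (215, 84).
After α: (211, 82).
Z = 82 is lead.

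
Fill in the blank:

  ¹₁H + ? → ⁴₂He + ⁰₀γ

Conserve mass number: 1 + A = 4 + 0, so A = 3.
Conserve atomic number: 1 + Z = 2 + 0, so Z = 1.
A = 3 and Z = 1 is ³₁H — a triton.

triton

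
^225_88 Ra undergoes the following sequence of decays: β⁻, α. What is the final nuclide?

Fr-221

Start: (A, Z) = (225, 88).
After β⁻: (225, 89).
After α: (221, 87).
Z = 87 is francium.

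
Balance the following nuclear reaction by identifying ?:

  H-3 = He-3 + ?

beta-minus particle

Conserve mass number: 3 = 3 + A, so A = 0.
Conserve atomic number: 1 = 2 + Z, so Z = -1.
A = 0 and Z = -1 is e⁻ — a beta-minus particle.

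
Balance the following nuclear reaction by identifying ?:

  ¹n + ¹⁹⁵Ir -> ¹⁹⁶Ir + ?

Conserve mass number: 1 + 195 = 196 + A, so A = 0.
Conserve atomic number: 0 + 77 = 77 + Z, so Z = 0.
A = 0 and Z = 0 is γ — a gamma ray.

gamma ray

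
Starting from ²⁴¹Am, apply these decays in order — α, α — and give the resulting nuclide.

Pa-233

Start: (A, Z) = (241, 95).
After α: (237, 93).
After α: (233, 91).
Z = 91 is protactinium.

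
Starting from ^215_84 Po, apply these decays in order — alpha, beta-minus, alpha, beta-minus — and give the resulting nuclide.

Start: (A, Z) = (215, 84).
After α: (211, 82).
After β⁻: (211, 83).
After α: (207, 81).
After β⁻: (207, 82).
Z = 82 is lead.

Pb-207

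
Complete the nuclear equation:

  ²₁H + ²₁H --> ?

He-4

Conserve mass number: 2 + 2 = A, so A = 4.
Conserve atomic number: 1 + 1 = Z, so Z = 2.
A = 4 and Z = 2 is ⁴₂He — an alpha particle.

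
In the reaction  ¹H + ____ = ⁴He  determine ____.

Conserve mass number: 1 + A = 4, so A = 3.
Conserve atomic number: 1 + Z = 2, so Z = 1.
A = 3 and Z = 1 is ³H — a triton.

triton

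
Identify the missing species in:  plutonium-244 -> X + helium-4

Conserve mass number: 244 = A + 4, so A = 240.
Conserve atomic number: 94 = Z + 2, so Z = 92.
Z = 92 is uranium, so the species is uranium-240.

U-240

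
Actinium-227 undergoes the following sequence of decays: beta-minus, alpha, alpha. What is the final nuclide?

Start: (A, Z) = (227, 89).
After β⁻: (227, 90).
After α: (223, 88).
After α: (219, 86).
Z = 86 is radon.

Rn-219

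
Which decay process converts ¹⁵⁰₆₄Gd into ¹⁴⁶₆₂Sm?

ΔA = 146 − 150 = -4; ΔZ = 62 − 64 = -2.
A drops by 4 and Z drops by 2 — the signature of alpha emission.

alpha decay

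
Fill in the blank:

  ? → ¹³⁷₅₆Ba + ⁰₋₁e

Cs-137

Conserve mass number: A = 137 + 0, so A = 137.
Conserve atomic number: Z = 56 − 1, so Z = 55.
Z = 55 is caesium, so the species is ¹³⁷₅₅Cs.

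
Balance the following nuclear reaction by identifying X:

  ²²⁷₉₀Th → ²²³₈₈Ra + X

Conserve mass number: 227 = 223 + A, so A = 4.
Conserve atomic number: 90 = 88 + Z, so Z = 2.
A = 4 and Z = 2 is ⁴₂He — an alpha particle.

alpha particle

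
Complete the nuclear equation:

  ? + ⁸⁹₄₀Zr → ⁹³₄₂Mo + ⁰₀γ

Conserve mass number: A + 89 = 93 + 0, so A = 4.
Conserve atomic number: Z + 40 = 42 + 0, so Z = 2.
A = 4 and Z = 2 is ⁴₂He — an alpha particle.

alpha particle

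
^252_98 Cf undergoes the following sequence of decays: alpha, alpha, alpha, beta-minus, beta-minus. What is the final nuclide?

Pu-240

Start: (A, Z) = (252, 98).
After α: (248, 96).
After α: (244, 94).
After α: (240, 92).
After β⁻: (240, 93).
After β⁻: (240, 94).
Z = 94 is plutonium.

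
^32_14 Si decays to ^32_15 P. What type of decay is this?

beta-minus decay

ΔA = 32 − 32 = 0; ΔZ = 15 − 14 = +1.
A is unchanged and Z rises by 1 — a neutron has become a proton (β⁻ decay).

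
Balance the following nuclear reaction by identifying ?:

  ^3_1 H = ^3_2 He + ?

Conserve mass number: 3 = 3 + A, so A = 0.
Conserve atomic number: 1 = 2 + Z, so Z = -1.
A = 0 and Z = -1 is ^0_-1 e — a beta-minus particle.

beta-minus particle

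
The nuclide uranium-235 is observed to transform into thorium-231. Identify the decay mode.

alpha decay

ΔA = 231 − 235 = -4; ΔZ = 90 − 92 = -2.
A drops by 4 and Z drops by 2 — the signature of alpha emission.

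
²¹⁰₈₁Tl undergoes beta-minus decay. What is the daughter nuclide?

Beta-minus decay: mass number changes by +0, atomic number by +1.
A: 210 = 210; Z: 81 + 1 = 82.
Z = 82 is lead, so the daughter is ²¹⁰₈₂Pb.

Pb-210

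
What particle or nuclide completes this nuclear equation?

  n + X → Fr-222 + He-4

Conserve mass number: 1 + A = 222 + 4, so A = 225.
Conserve atomic number: 0 + Z = 87 + 2, so Z = 89.
Z = 89 is actinium, so the species is Ac-225.

Ac-225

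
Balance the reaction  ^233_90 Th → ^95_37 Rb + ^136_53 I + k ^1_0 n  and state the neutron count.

2

Conserve mass number: 233 = 95 + 136 + k, so k = 233 − 231 = 2.
Check atomic number: 90 = 37 + 53 + 0 = 90. ✓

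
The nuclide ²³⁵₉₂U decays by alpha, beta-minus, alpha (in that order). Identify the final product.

Ac-227

Start: (A, Z) = (235, 92).
After α: (231, 90).
After β⁻: (231, 91).
After α: (227, 89).
Z = 89 is actinium.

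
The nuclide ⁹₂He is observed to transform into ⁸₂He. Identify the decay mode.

neutron emission

ΔA = 8 − 9 = -1; ΔZ = 2 − 2 = +0.
A drops by 1 with Z unchanged — a neutron was emitted.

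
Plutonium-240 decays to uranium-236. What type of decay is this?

alpha decay

ΔA = 236 − 240 = -4; ΔZ = 92 − 94 = -2.
A drops by 4 and Z drops by 2 — the signature of alpha emission.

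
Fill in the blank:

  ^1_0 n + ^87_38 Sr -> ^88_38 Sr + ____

Conserve mass number: 1 + 87 = 88 + A, so A = 0.
Conserve atomic number: 0 + 38 = 38 + Z, so Z = 0.
A = 0 and Z = 0 is ^0_0 γ — a gamma ray.

gamma ray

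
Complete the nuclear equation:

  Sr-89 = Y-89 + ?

Conserve mass number: 89 = 89 + A, so A = 0.
Conserve atomic number: 38 = 39 + Z, so Z = -1.
A = 0 and Z = -1 is e⁻ — a beta-minus particle.

beta-minus particle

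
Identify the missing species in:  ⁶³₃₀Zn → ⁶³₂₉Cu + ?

Conserve mass number: 63 = 63 + A, so A = 0.
Conserve atomic number: 30 = 29 + Z, so Z = 1.
A = 0 and Z = 1 is ⁰₁e — a positron.

positron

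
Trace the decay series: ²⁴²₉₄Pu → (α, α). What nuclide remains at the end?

Start: (A, Z) = (242, 94).
After α: (238, 92).
After α: (234, 90).
Z = 90 is thorium.

Th-234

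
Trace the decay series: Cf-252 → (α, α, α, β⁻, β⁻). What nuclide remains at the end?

Start: (A, Z) = (252, 98).
After α: (248, 96).
After α: (244, 94).
After α: (240, 92).
After β⁻: (240, 93).
After β⁻: (240, 94).
Z = 94 is plutonium.

Pu-240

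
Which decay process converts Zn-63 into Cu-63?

beta-plus decay or electron capture

ΔA = 63 − 63 = 0; ΔZ = 29 − 30 = -1.
A is unchanged and Z drops by 1 — a proton has become a neutron (β⁺ emission or electron capture).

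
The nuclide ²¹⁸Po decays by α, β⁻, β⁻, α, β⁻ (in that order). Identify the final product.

Bi-210

Start: (A, Z) = (218, 84).
After α: (214, 82).
After β⁻: (214, 83).
After β⁻: (214, 84).
After α: (210, 82).
After β⁻: (210, 83).
Z = 83 is bismuth.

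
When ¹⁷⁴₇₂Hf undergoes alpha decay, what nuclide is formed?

Yb-170

Alpha decay: mass number changes by -4, atomic number by -2.
A: 174 − 4 = 170; Z: 72 − 2 = 70.
Z = 70 is ytterbium, so the daughter is ¹⁷⁰₇₀Yb.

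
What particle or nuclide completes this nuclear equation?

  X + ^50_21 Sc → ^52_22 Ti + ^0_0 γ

deuteron

Conserve mass number: A + 50 = 52 + 0, so A = 2.
Conserve atomic number: Z + 21 = 22 + 0, so Z = 1.
A = 2 and Z = 1 is ^2_1 H — a deuteron.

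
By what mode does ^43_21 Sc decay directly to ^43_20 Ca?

ΔA = 43 − 43 = 0; ΔZ = 20 − 21 = -1.
A is unchanged and Z drops by 1 — a proton has become a neutron (β⁺ emission or electron capture).

beta-plus decay or electron capture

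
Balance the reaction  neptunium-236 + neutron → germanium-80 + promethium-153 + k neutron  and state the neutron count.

4

Conserve mass number: 237 = 80 + 153 + k, so k = 237 − 233 = 4.
Check atomic number: 93 = 32 + 61 + 0 = 93. ✓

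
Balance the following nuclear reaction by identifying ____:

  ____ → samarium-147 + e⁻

Conserve mass number: A = 147 + 0, so A = 147.
Conserve atomic number: Z = 62 − 1, so Z = 61.
Z = 61 is promethium, so the species is promethium-147.

Pm-147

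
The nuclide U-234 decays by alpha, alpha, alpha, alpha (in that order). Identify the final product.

Po-218

Start: (A, Z) = (234, 92).
After α: (230, 90).
After α: (226, 88).
After α: (222, 86).
After α: (218, 84).
Z = 84 is polonium.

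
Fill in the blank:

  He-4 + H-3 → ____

Conserve mass number: 4 + 3 = A, so A = 7.
Conserve atomic number: 2 + 1 = Z, so Z = 3.
Z = 3 is lithium, so the species is Li-7.

Li-7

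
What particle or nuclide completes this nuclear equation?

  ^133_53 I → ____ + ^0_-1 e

Conserve mass number: 133 = A + 0, so A = 133.
Conserve atomic number: 53 = Z − 1, so Z = 54.
Z = 54 is xenon, so the species is ^133_54 Xe.

Xe-133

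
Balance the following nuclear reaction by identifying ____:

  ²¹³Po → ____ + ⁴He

Conserve mass number: 213 = A + 4, so A = 209.
Conserve atomic number: 84 = Z + 2, so Z = 82.
Z = 82 is lead, so the species is ²⁰⁹Pb.

Pb-209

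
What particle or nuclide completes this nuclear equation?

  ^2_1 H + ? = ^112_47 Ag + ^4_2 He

Conserve mass number: 2 + A = 112 + 4, so A = 114.
Conserve atomic number: 1 + Z = 47 + 2, so Z = 48.
Z = 48 is cadmium, so the species is ^114_48 Cd.

Cd-114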